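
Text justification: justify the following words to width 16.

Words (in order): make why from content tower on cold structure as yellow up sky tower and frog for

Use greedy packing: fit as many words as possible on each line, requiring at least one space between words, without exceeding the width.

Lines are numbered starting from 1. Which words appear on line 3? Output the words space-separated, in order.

Answer: cold structure

Derivation:
Line 1: ['make', 'why', 'from'] (min_width=13, slack=3)
Line 2: ['content', 'tower', 'on'] (min_width=16, slack=0)
Line 3: ['cold', 'structure'] (min_width=14, slack=2)
Line 4: ['as', 'yellow', 'up', 'sky'] (min_width=16, slack=0)
Line 5: ['tower', 'and', 'frog'] (min_width=14, slack=2)
Line 6: ['for'] (min_width=3, slack=13)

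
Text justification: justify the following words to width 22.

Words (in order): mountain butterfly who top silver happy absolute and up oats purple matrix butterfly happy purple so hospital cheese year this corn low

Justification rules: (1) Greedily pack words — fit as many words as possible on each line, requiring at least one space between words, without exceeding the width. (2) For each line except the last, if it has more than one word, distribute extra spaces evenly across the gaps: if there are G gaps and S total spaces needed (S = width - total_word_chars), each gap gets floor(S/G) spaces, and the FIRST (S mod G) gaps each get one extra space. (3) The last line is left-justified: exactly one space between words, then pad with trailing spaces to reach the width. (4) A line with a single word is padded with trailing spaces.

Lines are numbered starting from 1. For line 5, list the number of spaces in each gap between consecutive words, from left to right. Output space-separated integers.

Answer: 1 1

Derivation:
Line 1: ['mountain', 'butterfly', 'who'] (min_width=22, slack=0)
Line 2: ['top', 'silver', 'happy'] (min_width=16, slack=6)
Line 3: ['absolute', 'and', 'up', 'oats'] (min_width=20, slack=2)
Line 4: ['purple', 'matrix'] (min_width=13, slack=9)
Line 5: ['butterfly', 'happy', 'purple'] (min_width=22, slack=0)
Line 6: ['so', 'hospital', 'cheese'] (min_width=18, slack=4)
Line 7: ['year', 'this', 'corn', 'low'] (min_width=18, slack=4)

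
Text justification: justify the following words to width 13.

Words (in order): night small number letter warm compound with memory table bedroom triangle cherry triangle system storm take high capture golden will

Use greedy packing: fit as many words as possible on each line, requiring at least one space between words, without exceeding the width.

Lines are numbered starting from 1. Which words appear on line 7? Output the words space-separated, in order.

Line 1: ['night', 'small'] (min_width=11, slack=2)
Line 2: ['number', 'letter'] (min_width=13, slack=0)
Line 3: ['warm', 'compound'] (min_width=13, slack=0)
Line 4: ['with', 'memory'] (min_width=11, slack=2)
Line 5: ['table', 'bedroom'] (min_width=13, slack=0)
Line 6: ['triangle'] (min_width=8, slack=5)
Line 7: ['cherry'] (min_width=6, slack=7)
Line 8: ['triangle'] (min_width=8, slack=5)
Line 9: ['system', 'storm'] (min_width=12, slack=1)
Line 10: ['take', 'high'] (min_width=9, slack=4)
Line 11: ['capture'] (min_width=7, slack=6)
Line 12: ['golden', 'will'] (min_width=11, slack=2)

Answer: cherry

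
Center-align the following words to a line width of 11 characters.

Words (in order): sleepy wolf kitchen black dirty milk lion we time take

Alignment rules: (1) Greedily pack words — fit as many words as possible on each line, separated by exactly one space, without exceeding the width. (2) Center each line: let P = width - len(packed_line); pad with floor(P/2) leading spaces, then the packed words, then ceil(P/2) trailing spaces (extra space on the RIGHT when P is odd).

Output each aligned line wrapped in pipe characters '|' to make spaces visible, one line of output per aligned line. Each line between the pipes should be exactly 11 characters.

Line 1: ['sleepy', 'wolf'] (min_width=11, slack=0)
Line 2: ['kitchen'] (min_width=7, slack=4)
Line 3: ['black', 'dirty'] (min_width=11, slack=0)
Line 4: ['milk', 'lion'] (min_width=9, slack=2)
Line 5: ['we', 'time'] (min_width=7, slack=4)
Line 6: ['take'] (min_width=4, slack=7)

Answer: |sleepy wolf|
|  kitchen  |
|black dirty|
| milk lion |
|  we time  |
|   take    |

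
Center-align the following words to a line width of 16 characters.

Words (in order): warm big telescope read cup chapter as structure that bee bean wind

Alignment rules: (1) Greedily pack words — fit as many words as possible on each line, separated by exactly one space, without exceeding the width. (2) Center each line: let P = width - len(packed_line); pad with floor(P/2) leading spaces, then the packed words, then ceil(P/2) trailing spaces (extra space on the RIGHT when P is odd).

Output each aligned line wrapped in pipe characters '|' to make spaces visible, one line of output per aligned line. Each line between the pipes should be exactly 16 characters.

Line 1: ['warm', 'big'] (min_width=8, slack=8)
Line 2: ['telescope', 'read'] (min_width=14, slack=2)
Line 3: ['cup', 'chapter', 'as'] (min_width=14, slack=2)
Line 4: ['structure', 'that'] (min_width=14, slack=2)
Line 5: ['bee', 'bean', 'wind'] (min_width=13, slack=3)

Answer: |    warm big    |
| telescope read |
| cup chapter as |
| structure that |
| bee bean wind  |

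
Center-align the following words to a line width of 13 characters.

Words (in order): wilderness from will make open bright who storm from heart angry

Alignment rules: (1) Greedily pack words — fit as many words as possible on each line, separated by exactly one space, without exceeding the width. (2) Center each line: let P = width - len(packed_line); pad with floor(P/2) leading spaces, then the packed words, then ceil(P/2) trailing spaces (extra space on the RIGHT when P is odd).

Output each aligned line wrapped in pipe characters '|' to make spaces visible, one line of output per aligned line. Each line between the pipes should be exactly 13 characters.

Answer: | wilderness  |
|  from will  |
|  make open  |
| bright who  |
| storm from  |
| heart angry |

Derivation:
Line 1: ['wilderness'] (min_width=10, slack=3)
Line 2: ['from', 'will'] (min_width=9, slack=4)
Line 3: ['make', 'open'] (min_width=9, slack=4)
Line 4: ['bright', 'who'] (min_width=10, slack=3)
Line 5: ['storm', 'from'] (min_width=10, slack=3)
Line 6: ['heart', 'angry'] (min_width=11, slack=2)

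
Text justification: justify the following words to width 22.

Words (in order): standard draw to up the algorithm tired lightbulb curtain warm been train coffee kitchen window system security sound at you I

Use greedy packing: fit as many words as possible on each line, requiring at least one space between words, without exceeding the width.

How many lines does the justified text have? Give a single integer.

Line 1: ['standard', 'draw', 'to', 'up'] (min_width=19, slack=3)
Line 2: ['the', 'algorithm', 'tired'] (min_width=19, slack=3)
Line 3: ['lightbulb', 'curtain', 'warm'] (min_width=22, slack=0)
Line 4: ['been', 'train', 'coffee'] (min_width=17, slack=5)
Line 5: ['kitchen', 'window', 'system'] (min_width=21, slack=1)
Line 6: ['security', 'sound', 'at', 'you'] (min_width=21, slack=1)
Line 7: ['I'] (min_width=1, slack=21)
Total lines: 7

Answer: 7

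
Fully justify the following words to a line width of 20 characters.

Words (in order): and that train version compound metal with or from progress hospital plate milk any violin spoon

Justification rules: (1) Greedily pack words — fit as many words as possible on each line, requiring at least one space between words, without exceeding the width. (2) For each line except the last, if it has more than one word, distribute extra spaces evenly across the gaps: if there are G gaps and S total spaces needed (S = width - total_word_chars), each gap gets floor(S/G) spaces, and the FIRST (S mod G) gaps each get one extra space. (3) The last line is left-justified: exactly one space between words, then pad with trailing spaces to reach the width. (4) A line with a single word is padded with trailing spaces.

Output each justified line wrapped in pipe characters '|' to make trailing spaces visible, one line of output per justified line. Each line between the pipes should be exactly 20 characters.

Line 1: ['and', 'that', 'train'] (min_width=14, slack=6)
Line 2: ['version', 'compound'] (min_width=16, slack=4)
Line 3: ['metal', 'with', 'or', 'from'] (min_width=18, slack=2)
Line 4: ['progress', 'hospital'] (min_width=17, slack=3)
Line 5: ['plate', 'milk', 'any'] (min_width=14, slack=6)
Line 6: ['violin', 'spoon'] (min_width=12, slack=8)

Answer: |and    that    train|
|version     compound|
|metal  with  or from|
|progress    hospital|
|plate    milk    any|
|violin spoon        |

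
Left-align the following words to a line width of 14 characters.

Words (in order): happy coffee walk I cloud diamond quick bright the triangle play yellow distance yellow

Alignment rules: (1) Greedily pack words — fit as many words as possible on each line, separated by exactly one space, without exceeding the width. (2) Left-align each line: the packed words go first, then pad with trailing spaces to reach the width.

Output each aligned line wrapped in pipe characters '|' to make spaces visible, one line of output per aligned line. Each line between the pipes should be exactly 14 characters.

Answer: |happy coffee  |
|walk I cloud  |
|diamond quick |
|bright the    |
|triangle play |
|yellow        |
|distance      |
|yellow        |

Derivation:
Line 1: ['happy', 'coffee'] (min_width=12, slack=2)
Line 2: ['walk', 'I', 'cloud'] (min_width=12, slack=2)
Line 3: ['diamond', 'quick'] (min_width=13, slack=1)
Line 4: ['bright', 'the'] (min_width=10, slack=4)
Line 5: ['triangle', 'play'] (min_width=13, slack=1)
Line 6: ['yellow'] (min_width=6, slack=8)
Line 7: ['distance'] (min_width=8, slack=6)
Line 8: ['yellow'] (min_width=6, slack=8)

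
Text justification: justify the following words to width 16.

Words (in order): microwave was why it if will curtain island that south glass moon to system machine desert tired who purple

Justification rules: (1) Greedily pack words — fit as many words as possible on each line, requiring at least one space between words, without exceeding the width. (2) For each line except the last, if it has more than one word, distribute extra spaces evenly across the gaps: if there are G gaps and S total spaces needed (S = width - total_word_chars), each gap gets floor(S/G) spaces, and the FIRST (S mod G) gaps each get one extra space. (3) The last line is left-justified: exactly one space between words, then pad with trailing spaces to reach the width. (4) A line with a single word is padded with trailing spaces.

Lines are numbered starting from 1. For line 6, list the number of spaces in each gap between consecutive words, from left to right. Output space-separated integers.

Answer: 3

Derivation:
Line 1: ['microwave', 'was'] (min_width=13, slack=3)
Line 2: ['why', 'it', 'if', 'will'] (min_width=14, slack=2)
Line 3: ['curtain', 'island'] (min_width=14, slack=2)
Line 4: ['that', 'south', 'glass'] (min_width=16, slack=0)
Line 5: ['moon', 'to', 'system'] (min_width=14, slack=2)
Line 6: ['machine', 'desert'] (min_width=14, slack=2)
Line 7: ['tired', 'who', 'purple'] (min_width=16, slack=0)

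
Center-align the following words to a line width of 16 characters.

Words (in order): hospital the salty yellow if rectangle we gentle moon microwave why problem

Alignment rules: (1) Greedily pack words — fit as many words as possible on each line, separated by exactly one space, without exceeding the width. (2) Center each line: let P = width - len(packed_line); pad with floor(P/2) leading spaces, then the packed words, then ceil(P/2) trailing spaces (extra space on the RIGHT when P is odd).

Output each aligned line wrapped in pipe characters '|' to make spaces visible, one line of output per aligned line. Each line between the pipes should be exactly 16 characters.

Answer: |  hospital the  |
|salty yellow if |
|  rectangle we  |
|  gentle moon   |
| microwave why  |
|    problem     |

Derivation:
Line 1: ['hospital', 'the'] (min_width=12, slack=4)
Line 2: ['salty', 'yellow', 'if'] (min_width=15, slack=1)
Line 3: ['rectangle', 'we'] (min_width=12, slack=4)
Line 4: ['gentle', 'moon'] (min_width=11, slack=5)
Line 5: ['microwave', 'why'] (min_width=13, slack=3)
Line 6: ['problem'] (min_width=7, slack=9)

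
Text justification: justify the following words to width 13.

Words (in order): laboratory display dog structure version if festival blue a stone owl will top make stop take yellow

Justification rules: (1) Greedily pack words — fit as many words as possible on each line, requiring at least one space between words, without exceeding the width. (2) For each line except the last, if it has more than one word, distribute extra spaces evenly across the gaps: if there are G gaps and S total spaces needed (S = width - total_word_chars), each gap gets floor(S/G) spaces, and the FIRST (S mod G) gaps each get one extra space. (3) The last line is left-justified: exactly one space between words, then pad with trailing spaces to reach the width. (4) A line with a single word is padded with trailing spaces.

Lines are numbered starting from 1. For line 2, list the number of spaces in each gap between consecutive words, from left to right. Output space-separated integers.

Line 1: ['laboratory'] (min_width=10, slack=3)
Line 2: ['display', 'dog'] (min_width=11, slack=2)
Line 3: ['structure'] (min_width=9, slack=4)
Line 4: ['version', 'if'] (min_width=10, slack=3)
Line 5: ['festival', 'blue'] (min_width=13, slack=0)
Line 6: ['a', 'stone', 'owl'] (min_width=11, slack=2)
Line 7: ['will', 'top', 'make'] (min_width=13, slack=0)
Line 8: ['stop', 'take'] (min_width=9, slack=4)
Line 9: ['yellow'] (min_width=6, slack=7)

Answer: 3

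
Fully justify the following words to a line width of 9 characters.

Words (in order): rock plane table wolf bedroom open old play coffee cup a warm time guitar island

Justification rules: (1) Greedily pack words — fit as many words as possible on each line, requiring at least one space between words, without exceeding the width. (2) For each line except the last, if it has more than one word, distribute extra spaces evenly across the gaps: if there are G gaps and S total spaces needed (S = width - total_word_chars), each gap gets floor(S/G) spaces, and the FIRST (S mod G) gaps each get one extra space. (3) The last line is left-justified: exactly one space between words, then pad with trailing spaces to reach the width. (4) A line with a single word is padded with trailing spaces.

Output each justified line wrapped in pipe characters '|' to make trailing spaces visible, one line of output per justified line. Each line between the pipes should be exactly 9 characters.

Line 1: ['rock'] (min_width=4, slack=5)
Line 2: ['plane'] (min_width=5, slack=4)
Line 3: ['table'] (min_width=5, slack=4)
Line 4: ['wolf'] (min_width=4, slack=5)
Line 5: ['bedroom'] (min_width=7, slack=2)
Line 6: ['open', 'old'] (min_width=8, slack=1)
Line 7: ['play'] (min_width=4, slack=5)
Line 8: ['coffee'] (min_width=6, slack=3)
Line 9: ['cup', 'a'] (min_width=5, slack=4)
Line 10: ['warm', 'time'] (min_width=9, slack=0)
Line 11: ['guitar'] (min_width=6, slack=3)
Line 12: ['island'] (min_width=6, slack=3)

Answer: |rock     |
|plane    |
|table    |
|wolf     |
|bedroom  |
|open  old|
|play     |
|coffee   |
|cup     a|
|warm time|
|guitar   |
|island   |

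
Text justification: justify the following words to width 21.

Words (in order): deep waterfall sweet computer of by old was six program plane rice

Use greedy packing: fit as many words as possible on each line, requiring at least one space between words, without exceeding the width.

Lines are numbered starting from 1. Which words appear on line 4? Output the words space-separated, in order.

Line 1: ['deep', 'waterfall', 'sweet'] (min_width=20, slack=1)
Line 2: ['computer', 'of', 'by', 'old'] (min_width=18, slack=3)
Line 3: ['was', 'six', 'program', 'plane'] (min_width=21, slack=0)
Line 4: ['rice'] (min_width=4, slack=17)

Answer: rice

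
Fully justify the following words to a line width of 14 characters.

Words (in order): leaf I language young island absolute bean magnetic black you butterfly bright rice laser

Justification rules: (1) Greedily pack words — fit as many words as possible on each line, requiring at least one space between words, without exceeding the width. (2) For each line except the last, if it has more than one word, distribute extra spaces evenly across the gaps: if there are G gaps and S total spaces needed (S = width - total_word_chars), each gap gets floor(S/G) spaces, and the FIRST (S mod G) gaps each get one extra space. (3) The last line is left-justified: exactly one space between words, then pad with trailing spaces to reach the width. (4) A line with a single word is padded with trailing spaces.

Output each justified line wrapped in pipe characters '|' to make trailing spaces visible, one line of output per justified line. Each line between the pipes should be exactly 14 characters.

Answer: |leaf         I|
|language young|
|island        |
|absolute  bean|
|magnetic black|
|you  butterfly|
|bright    rice|
|laser         |

Derivation:
Line 1: ['leaf', 'I'] (min_width=6, slack=8)
Line 2: ['language', 'young'] (min_width=14, slack=0)
Line 3: ['island'] (min_width=6, slack=8)
Line 4: ['absolute', 'bean'] (min_width=13, slack=1)
Line 5: ['magnetic', 'black'] (min_width=14, slack=0)
Line 6: ['you', 'butterfly'] (min_width=13, slack=1)
Line 7: ['bright', 'rice'] (min_width=11, slack=3)
Line 8: ['laser'] (min_width=5, slack=9)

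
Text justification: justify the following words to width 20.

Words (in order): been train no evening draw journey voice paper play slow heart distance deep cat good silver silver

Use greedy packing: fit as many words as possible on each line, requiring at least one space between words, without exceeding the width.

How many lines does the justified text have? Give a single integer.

Line 1: ['been', 'train', 'no'] (min_width=13, slack=7)
Line 2: ['evening', 'draw', 'journey'] (min_width=20, slack=0)
Line 3: ['voice', 'paper', 'play'] (min_width=16, slack=4)
Line 4: ['slow', 'heart', 'distance'] (min_width=19, slack=1)
Line 5: ['deep', 'cat', 'good', 'silver'] (min_width=20, slack=0)
Line 6: ['silver'] (min_width=6, slack=14)
Total lines: 6

Answer: 6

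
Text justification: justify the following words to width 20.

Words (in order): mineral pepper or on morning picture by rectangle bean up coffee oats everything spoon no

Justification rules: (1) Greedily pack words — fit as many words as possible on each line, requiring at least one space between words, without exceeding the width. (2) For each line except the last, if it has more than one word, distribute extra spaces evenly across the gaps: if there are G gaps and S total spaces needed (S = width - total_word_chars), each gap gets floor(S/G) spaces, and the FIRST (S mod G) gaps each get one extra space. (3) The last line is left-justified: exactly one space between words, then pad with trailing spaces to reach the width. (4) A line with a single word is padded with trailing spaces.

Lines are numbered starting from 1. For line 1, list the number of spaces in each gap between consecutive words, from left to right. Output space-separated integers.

Line 1: ['mineral', 'pepper', 'or', 'on'] (min_width=20, slack=0)
Line 2: ['morning', 'picture', 'by'] (min_width=18, slack=2)
Line 3: ['rectangle', 'bean', 'up'] (min_width=17, slack=3)
Line 4: ['coffee', 'oats'] (min_width=11, slack=9)
Line 5: ['everything', 'spoon', 'no'] (min_width=19, slack=1)

Answer: 1 1 1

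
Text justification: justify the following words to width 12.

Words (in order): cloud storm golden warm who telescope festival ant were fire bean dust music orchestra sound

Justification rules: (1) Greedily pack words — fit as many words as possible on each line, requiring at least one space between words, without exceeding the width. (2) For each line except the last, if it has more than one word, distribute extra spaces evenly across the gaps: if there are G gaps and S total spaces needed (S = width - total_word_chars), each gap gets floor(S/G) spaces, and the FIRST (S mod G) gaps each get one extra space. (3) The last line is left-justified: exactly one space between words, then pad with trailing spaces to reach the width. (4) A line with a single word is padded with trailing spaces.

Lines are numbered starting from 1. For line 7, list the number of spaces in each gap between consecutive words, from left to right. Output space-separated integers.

Answer: 4

Derivation:
Line 1: ['cloud', 'storm'] (min_width=11, slack=1)
Line 2: ['golden', 'warm'] (min_width=11, slack=1)
Line 3: ['who'] (min_width=3, slack=9)
Line 4: ['telescope'] (min_width=9, slack=3)
Line 5: ['festival', 'ant'] (min_width=12, slack=0)
Line 6: ['were', 'fire'] (min_width=9, slack=3)
Line 7: ['bean', 'dust'] (min_width=9, slack=3)
Line 8: ['music'] (min_width=5, slack=7)
Line 9: ['orchestra'] (min_width=9, slack=3)
Line 10: ['sound'] (min_width=5, slack=7)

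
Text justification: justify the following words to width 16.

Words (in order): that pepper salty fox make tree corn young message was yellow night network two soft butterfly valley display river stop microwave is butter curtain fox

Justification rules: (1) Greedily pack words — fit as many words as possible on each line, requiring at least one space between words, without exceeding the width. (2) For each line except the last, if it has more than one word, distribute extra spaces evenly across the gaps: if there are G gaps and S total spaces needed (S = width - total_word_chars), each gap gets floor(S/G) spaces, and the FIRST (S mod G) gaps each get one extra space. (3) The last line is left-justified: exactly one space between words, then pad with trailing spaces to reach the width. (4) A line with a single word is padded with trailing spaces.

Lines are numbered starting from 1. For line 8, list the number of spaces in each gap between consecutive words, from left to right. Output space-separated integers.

Answer: 4

Derivation:
Line 1: ['that', 'pepper'] (min_width=11, slack=5)
Line 2: ['salty', 'fox', 'make'] (min_width=14, slack=2)
Line 3: ['tree', 'corn', 'young'] (min_width=15, slack=1)
Line 4: ['message', 'was'] (min_width=11, slack=5)
Line 5: ['yellow', 'night'] (min_width=12, slack=4)
Line 6: ['network', 'two', 'soft'] (min_width=16, slack=0)
Line 7: ['butterfly', 'valley'] (min_width=16, slack=0)
Line 8: ['display', 'river'] (min_width=13, slack=3)
Line 9: ['stop', 'microwave'] (min_width=14, slack=2)
Line 10: ['is', 'butter'] (min_width=9, slack=7)
Line 11: ['curtain', 'fox'] (min_width=11, slack=5)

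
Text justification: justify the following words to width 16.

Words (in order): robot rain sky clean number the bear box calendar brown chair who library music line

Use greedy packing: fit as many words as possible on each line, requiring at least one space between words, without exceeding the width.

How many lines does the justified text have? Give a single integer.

Line 1: ['robot', 'rain', 'sky'] (min_width=14, slack=2)
Line 2: ['clean', 'number', 'the'] (min_width=16, slack=0)
Line 3: ['bear', 'box'] (min_width=8, slack=8)
Line 4: ['calendar', 'brown'] (min_width=14, slack=2)
Line 5: ['chair', 'who'] (min_width=9, slack=7)
Line 6: ['library', 'music'] (min_width=13, slack=3)
Line 7: ['line'] (min_width=4, slack=12)
Total lines: 7

Answer: 7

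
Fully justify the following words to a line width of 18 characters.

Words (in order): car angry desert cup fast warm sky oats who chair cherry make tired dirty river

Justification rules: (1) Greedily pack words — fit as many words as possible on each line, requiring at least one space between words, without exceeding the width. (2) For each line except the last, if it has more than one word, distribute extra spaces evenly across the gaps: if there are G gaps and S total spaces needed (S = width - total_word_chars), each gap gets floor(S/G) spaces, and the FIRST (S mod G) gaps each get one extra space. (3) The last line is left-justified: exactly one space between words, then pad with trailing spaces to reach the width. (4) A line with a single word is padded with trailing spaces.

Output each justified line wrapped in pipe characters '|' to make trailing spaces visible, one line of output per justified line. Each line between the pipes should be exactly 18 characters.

Line 1: ['car', 'angry', 'desert'] (min_width=16, slack=2)
Line 2: ['cup', 'fast', 'warm', 'sky'] (min_width=17, slack=1)
Line 3: ['oats', 'who', 'chair'] (min_width=14, slack=4)
Line 4: ['cherry', 'make', 'tired'] (min_width=17, slack=1)
Line 5: ['dirty', 'river'] (min_width=11, slack=7)

Answer: |car  angry  desert|
|cup  fast warm sky|
|oats   who   chair|
|cherry  make tired|
|dirty river       |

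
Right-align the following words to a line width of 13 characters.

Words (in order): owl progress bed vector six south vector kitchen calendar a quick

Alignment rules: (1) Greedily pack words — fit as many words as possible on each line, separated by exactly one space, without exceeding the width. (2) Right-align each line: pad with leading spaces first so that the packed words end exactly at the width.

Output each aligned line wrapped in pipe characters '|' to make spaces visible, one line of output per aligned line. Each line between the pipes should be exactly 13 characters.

Line 1: ['owl', 'progress'] (min_width=12, slack=1)
Line 2: ['bed', 'vector'] (min_width=10, slack=3)
Line 3: ['six', 'south'] (min_width=9, slack=4)
Line 4: ['vector'] (min_width=6, slack=7)
Line 5: ['kitchen'] (min_width=7, slack=6)
Line 6: ['calendar', 'a'] (min_width=10, slack=3)
Line 7: ['quick'] (min_width=5, slack=8)

Answer: | owl progress|
|   bed vector|
|    six south|
|       vector|
|      kitchen|
|   calendar a|
|        quick|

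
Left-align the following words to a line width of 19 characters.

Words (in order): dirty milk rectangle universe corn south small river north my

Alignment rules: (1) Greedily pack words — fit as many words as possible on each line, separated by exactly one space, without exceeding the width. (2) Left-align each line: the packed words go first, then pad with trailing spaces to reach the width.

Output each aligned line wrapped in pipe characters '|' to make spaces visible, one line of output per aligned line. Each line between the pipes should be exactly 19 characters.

Answer: |dirty milk         |
|rectangle universe |
|corn south small   |
|river north my     |

Derivation:
Line 1: ['dirty', 'milk'] (min_width=10, slack=9)
Line 2: ['rectangle', 'universe'] (min_width=18, slack=1)
Line 3: ['corn', 'south', 'small'] (min_width=16, slack=3)
Line 4: ['river', 'north', 'my'] (min_width=14, slack=5)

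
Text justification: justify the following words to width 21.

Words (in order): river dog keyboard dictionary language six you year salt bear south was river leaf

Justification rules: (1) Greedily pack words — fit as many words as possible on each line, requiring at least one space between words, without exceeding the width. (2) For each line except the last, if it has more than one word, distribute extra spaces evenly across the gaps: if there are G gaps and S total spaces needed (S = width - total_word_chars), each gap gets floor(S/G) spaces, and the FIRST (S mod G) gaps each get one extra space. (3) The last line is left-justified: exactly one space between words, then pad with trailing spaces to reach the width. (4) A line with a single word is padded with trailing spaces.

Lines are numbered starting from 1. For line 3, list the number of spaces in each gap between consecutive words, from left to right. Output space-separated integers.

Answer: 3 2 2

Derivation:
Line 1: ['river', 'dog', 'keyboard'] (min_width=18, slack=3)
Line 2: ['dictionary', 'language'] (min_width=19, slack=2)
Line 3: ['six', 'you', 'year', 'salt'] (min_width=17, slack=4)
Line 4: ['bear', 'south', 'was', 'river'] (min_width=20, slack=1)
Line 5: ['leaf'] (min_width=4, slack=17)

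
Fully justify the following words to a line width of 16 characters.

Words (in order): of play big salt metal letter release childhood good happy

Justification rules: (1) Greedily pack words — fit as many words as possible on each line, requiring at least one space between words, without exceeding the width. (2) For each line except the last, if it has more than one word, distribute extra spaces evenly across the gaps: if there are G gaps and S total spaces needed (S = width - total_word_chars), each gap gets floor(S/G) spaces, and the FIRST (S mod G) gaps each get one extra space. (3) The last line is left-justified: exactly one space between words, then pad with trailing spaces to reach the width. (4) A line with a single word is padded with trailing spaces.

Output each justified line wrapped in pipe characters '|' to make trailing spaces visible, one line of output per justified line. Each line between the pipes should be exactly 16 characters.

Line 1: ['of', 'play', 'big', 'salt'] (min_width=16, slack=0)
Line 2: ['metal', 'letter'] (min_width=12, slack=4)
Line 3: ['release'] (min_width=7, slack=9)
Line 4: ['childhood', 'good'] (min_width=14, slack=2)
Line 5: ['happy'] (min_width=5, slack=11)

Answer: |of play big salt|
|metal     letter|
|release         |
|childhood   good|
|happy           |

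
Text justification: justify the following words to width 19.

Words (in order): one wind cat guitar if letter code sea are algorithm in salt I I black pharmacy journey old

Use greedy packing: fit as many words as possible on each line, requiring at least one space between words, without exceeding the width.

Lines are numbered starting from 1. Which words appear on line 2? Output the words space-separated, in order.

Answer: if letter code sea

Derivation:
Line 1: ['one', 'wind', 'cat', 'guitar'] (min_width=19, slack=0)
Line 2: ['if', 'letter', 'code', 'sea'] (min_width=18, slack=1)
Line 3: ['are', 'algorithm', 'in'] (min_width=16, slack=3)
Line 4: ['salt', 'I', 'I', 'black'] (min_width=14, slack=5)
Line 5: ['pharmacy', 'journey'] (min_width=16, slack=3)
Line 6: ['old'] (min_width=3, slack=16)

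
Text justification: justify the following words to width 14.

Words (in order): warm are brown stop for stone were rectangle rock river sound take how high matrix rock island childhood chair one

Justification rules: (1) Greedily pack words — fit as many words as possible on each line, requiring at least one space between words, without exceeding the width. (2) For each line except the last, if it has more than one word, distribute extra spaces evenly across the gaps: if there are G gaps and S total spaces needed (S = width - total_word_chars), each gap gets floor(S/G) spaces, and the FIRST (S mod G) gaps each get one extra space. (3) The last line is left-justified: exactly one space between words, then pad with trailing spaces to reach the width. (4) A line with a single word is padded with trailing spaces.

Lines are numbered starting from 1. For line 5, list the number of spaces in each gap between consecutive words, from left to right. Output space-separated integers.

Line 1: ['warm', 'are', 'brown'] (min_width=14, slack=0)
Line 2: ['stop', 'for', 'stone'] (min_width=14, slack=0)
Line 3: ['were', 'rectangle'] (min_width=14, slack=0)
Line 4: ['rock', 'river'] (min_width=10, slack=4)
Line 5: ['sound', 'take', 'how'] (min_width=14, slack=0)
Line 6: ['high', 'matrix'] (min_width=11, slack=3)
Line 7: ['rock', 'island'] (min_width=11, slack=3)
Line 8: ['childhood'] (min_width=9, slack=5)
Line 9: ['chair', 'one'] (min_width=9, slack=5)

Answer: 1 1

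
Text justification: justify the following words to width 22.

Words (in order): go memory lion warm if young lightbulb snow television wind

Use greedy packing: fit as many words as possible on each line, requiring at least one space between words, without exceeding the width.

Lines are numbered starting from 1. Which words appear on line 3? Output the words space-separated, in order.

Answer: television wind

Derivation:
Line 1: ['go', 'memory', 'lion', 'warm', 'if'] (min_width=22, slack=0)
Line 2: ['young', 'lightbulb', 'snow'] (min_width=20, slack=2)
Line 3: ['television', 'wind'] (min_width=15, slack=7)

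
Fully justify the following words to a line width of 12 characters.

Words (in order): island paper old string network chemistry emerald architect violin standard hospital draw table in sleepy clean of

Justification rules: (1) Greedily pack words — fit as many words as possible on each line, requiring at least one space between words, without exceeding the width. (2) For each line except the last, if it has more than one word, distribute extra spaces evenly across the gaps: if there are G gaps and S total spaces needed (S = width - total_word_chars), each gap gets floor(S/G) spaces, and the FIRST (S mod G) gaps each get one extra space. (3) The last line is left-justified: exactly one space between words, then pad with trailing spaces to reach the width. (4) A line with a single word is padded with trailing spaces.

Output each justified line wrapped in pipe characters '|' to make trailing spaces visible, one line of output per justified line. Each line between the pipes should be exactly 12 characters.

Answer: |island paper|
|old   string|
|network     |
|chemistry   |
|emerald     |
|architect   |
|violin      |
|standard    |
|hospital    |
|draw   table|
|in    sleepy|
|clean of    |

Derivation:
Line 1: ['island', 'paper'] (min_width=12, slack=0)
Line 2: ['old', 'string'] (min_width=10, slack=2)
Line 3: ['network'] (min_width=7, slack=5)
Line 4: ['chemistry'] (min_width=9, slack=3)
Line 5: ['emerald'] (min_width=7, slack=5)
Line 6: ['architect'] (min_width=9, slack=3)
Line 7: ['violin'] (min_width=6, slack=6)
Line 8: ['standard'] (min_width=8, slack=4)
Line 9: ['hospital'] (min_width=8, slack=4)
Line 10: ['draw', 'table'] (min_width=10, slack=2)
Line 11: ['in', 'sleepy'] (min_width=9, slack=3)
Line 12: ['clean', 'of'] (min_width=8, slack=4)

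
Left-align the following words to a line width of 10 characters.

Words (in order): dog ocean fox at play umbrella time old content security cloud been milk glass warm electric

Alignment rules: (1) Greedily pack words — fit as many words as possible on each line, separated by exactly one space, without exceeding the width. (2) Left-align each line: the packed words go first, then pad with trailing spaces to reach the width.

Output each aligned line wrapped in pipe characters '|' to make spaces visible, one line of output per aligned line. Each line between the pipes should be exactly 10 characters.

Line 1: ['dog', 'ocean'] (min_width=9, slack=1)
Line 2: ['fox', 'at'] (min_width=6, slack=4)
Line 3: ['play'] (min_width=4, slack=6)
Line 4: ['umbrella'] (min_width=8, slack=2)
Line 5: ['time', 'old'] (min_width=8, slack=2)
Line 6: ['content'] (min_width=7, slack=3)
Line 7: ['security'] (min_width=8, slack=2)
Line 8: ['cloud', 'been'] (min_width=10, slack=0)
Line 9: ['milk', 'glass'] (min_width=10, slack=0)
Line 10: ['warm'] (min_width=4, slack=6)
Line 11: ['electric'] (min_width=8, slack=2)

Answer: |dog ocean |
|fox at    |
|play      |
|umbrella  |
|time old  |
|content   |
|security  |
|cloud been|
|milk glass|
|warm      |
|electric  |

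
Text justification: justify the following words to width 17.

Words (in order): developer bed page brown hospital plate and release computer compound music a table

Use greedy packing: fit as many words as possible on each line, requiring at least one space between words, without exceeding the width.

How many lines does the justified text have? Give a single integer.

Line 1: ['developer', 'bed'] (min_width=13, slack=4)
Line 2: ['page', 'brown'] (min_width=10, slack=7)
Line 3: ['hospital', 'plate'] (min_width=14, slack=3)
Line 4: ['and', 'release'] (min_width=11, slack=6)
Line 5: ['computer', 'compound'] (min_width=17, slack=0)
Line 6: ['music', 'a', 'table'] (min_width=13, slack=4)
Total lines: 6

Answer: 6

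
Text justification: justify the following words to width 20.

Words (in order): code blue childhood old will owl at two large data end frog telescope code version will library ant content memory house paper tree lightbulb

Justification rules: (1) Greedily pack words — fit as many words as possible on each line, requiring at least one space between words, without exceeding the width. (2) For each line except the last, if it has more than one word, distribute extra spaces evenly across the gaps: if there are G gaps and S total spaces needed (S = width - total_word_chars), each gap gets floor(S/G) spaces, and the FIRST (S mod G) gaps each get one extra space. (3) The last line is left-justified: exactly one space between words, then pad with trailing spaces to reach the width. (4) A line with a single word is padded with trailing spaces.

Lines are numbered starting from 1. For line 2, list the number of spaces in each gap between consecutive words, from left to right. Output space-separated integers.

Line 1: ['code', 'blue', 'childhood'] (min_width=19, slack=1)
Line 2: ['old', 'will', 'owl', 'at', 'two'] (min_width=19, slack=1)
Line 3: ['large', 'data', 'end', 'frog'] (min_width=19, slack=1)
Line 4: ['telescope', 'code'] (min_width=14, slack=6)
Line 5: ['version', 'will', 'library'] (min_width=20, slack=0)
Line 6: ['ant', 'content', 'memory'] (min_width=18, slack=2)
Line 7: ['house', 'paper', 'tree'] (min_width=16, slack=4)
Line 8: ['lightbulb'] (min_width=9, slack=11)

Answer: 2 1 1 1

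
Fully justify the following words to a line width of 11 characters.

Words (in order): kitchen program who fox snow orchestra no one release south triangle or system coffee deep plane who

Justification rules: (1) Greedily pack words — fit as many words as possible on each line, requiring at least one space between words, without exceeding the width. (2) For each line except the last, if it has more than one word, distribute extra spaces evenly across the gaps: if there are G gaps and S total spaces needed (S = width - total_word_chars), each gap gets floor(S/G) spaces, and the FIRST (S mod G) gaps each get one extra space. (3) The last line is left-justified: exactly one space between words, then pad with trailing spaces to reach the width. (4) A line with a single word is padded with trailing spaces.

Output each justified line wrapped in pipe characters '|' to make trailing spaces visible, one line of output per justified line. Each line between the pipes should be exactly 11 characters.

Line 1: ['kitchen'] (min_width=7, slack=4)
Line 2: ['program', 'who'] (min_width=11, slack=0)
Line 3: ['fox', 'snow'] (min_width=8, slack=3)
Line 4: ['orchestra'] (min_width=9, slack=2)
Line 5: ['no', 'one'] (min_width=6, slack=5)
Line 6: ['release'] (min_width=7, slack=4)
Line 7: ['south'] (min_width=5, slack=6)
Line 8: ['triangle', 'or'] (min_width=11, slack=0)
Line 9: ['system'] (min_width=6, slack=5)
Line 10: ['coffee', 'deep'] (min_width=11, slack=0)
Line 11: ['plane', 'who'] (min_width=9, slack=2)

Answer: |kitchen    |
|program who|
|fox    snow|
|orchestra  |
|no      one|
|release    |
|south      |
|triangle or|
|system     |
|coffee deep|
|plane who  |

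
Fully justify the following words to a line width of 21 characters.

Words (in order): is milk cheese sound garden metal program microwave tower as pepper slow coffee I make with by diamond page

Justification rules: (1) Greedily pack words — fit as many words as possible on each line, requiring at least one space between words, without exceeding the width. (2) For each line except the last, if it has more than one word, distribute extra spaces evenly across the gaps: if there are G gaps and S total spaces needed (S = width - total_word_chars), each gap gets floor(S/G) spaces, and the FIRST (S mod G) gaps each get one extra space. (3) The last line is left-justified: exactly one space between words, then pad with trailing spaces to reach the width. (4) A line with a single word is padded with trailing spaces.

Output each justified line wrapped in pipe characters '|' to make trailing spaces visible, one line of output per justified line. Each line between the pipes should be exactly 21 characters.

Line 1: ['is', 'milk', 'cheese', 'sound'] (min_width=20, slack=1)
Line 2: ['garden', 'metal', 'program'] (min_width=20, slack=1)
Line 3: ['microwave', 'tower', 'as'] (min_width=18, slack=3)
Line 4: ['pepper', 'slow', 'coffee', 'I'] (min_width=20, slack=1)
Line 5: ['make', 'with', 'by', 'diamond'] (min_width=20, slack=1)
Line 6: ['page'] (min_width=4, slack=17)

Answer: |is  milk cheese sound|
|garden  metal program|
|microwave   tower  as|
|pepper  slow coffee I|
|make  with by diamond|
|page                 |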